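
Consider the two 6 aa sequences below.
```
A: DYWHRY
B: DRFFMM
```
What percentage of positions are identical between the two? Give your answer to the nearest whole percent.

17%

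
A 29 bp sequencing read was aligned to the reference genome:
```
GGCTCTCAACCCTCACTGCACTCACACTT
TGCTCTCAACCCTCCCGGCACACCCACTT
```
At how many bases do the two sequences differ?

Comparing position by position, 5 bases differ: 1 (G/T), 15 (A/C), 17 (T/G), 22 (T/A), 24 (A/C).

5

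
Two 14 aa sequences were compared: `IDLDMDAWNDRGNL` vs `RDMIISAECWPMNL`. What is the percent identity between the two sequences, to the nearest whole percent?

29%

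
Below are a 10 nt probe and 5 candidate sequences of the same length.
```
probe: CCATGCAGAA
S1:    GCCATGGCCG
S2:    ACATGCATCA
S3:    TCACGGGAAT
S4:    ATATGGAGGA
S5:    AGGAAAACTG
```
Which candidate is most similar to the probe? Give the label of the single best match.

S2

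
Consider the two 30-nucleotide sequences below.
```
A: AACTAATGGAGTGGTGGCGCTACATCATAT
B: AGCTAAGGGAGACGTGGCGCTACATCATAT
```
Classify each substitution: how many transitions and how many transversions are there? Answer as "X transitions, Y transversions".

Transitions (purine↔purine or pyrimidine↔pyrimidine): 2 A→G.
Transversions (purine↔pyrimidine): 7 T→G, 12 T→A, 13 G→C.

1 transition, 3 transversions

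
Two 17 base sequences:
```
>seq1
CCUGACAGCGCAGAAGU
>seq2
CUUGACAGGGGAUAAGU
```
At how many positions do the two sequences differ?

4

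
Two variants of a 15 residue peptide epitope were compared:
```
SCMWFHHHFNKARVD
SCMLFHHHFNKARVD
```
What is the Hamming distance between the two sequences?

The sequences differ at residues 4 (1-based) — 1 in total.

1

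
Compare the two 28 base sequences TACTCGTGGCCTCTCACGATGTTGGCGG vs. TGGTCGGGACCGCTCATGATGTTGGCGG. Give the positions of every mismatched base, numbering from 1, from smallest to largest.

2, 3, 7, 9, 12, 17

Scanning 1-based: 2: A/G; 3: C/G; 7: T/G; 9: G/A; 12: T/G; 17: C/T.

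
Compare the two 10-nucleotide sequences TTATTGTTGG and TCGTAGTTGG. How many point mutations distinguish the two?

3

Comparing position by position, 3 positions differ: 2 (T/C), 3 (A/G), 5 (T/A).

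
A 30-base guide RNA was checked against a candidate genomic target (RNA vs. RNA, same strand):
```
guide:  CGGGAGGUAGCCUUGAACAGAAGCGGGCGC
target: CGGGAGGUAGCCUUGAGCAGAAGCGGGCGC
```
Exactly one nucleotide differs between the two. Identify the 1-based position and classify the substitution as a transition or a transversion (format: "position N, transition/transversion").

position 17, transition

Position 17 changes A→G. A is a purine and G is a purine, so this is a transition.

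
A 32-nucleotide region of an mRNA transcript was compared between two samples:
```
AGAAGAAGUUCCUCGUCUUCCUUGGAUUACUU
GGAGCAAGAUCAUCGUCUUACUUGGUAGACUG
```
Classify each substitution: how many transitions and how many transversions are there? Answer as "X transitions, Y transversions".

2 transitions, 8 transversions

Transitions (purine↔purine or pyrimidine↔pyrimidine): 1 A→G, 4 A→G.
Transversions (purine↔pyrimidine): 5 G→C, 9 U→A, 12 C→A, 20 C→A, 26 A→U, 27 U→A, 28 U→G, 32 U→G.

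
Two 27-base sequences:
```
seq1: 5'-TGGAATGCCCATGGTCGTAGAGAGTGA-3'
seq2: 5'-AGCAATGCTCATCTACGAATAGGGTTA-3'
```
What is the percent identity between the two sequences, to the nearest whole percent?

63%

10 positions differ (1, 3, 9, 13, 14, 15, 18, 20, 23, 26), so 17 of 27 match: 17/27 = 62.96%.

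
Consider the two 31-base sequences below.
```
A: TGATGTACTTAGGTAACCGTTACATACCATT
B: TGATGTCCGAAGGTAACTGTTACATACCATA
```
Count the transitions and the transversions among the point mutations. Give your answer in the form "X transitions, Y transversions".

Transitions (purine↔purine or pyrimidine↔pyrimidine): 18 C→T.
Transversions (purine↔pyrimidine): 7 A→C, 9 T→G, 10 T→A, 31 T→A.

1 transition, 4 transversions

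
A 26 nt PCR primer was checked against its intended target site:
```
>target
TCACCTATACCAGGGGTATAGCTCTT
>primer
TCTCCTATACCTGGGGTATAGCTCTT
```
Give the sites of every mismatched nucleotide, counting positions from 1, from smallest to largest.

3, 12

Scanning 1-based: 3: A/T; 12: A/T.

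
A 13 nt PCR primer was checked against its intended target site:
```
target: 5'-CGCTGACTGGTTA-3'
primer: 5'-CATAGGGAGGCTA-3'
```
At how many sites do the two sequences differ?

Comparing position by position, 7 sites differ: 2 (G/A), 3 (C/T), 4 (T/A), 6 (A/G), 7 (C/G), 8 (T/A), 11 (T/C).

7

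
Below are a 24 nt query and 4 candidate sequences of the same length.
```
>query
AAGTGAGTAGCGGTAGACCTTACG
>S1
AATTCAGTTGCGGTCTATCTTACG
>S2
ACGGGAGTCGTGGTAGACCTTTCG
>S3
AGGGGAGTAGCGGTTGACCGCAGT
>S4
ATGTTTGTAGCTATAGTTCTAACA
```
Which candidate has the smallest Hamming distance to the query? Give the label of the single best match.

S1 differs at 6 bases; S2 differs at 5 bases; S3 differs at 7 bases; S4 differs at 9 bases. The closest is S2.

S2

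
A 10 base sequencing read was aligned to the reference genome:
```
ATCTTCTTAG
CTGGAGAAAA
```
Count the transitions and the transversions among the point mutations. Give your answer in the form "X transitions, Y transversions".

1 transition, 7 transversions

Mismatches (1-based):
base 1: A→C (purine→pyrimidine, transversion)
base 3: C→G (pyrimidine→purine, transversion)
base 4: T→G (pyrimidine→purine, transversion)
base 5: T→A (pyrimidine→purine, transversion)
base 6: C→G (pyrimidine→purine, transversion)
base 7: T→A (pyrimidine→purine, transversion)
base 8: T→A (pyrimidine→purine, transversion)
base 10: G→A (purine→purine, transition)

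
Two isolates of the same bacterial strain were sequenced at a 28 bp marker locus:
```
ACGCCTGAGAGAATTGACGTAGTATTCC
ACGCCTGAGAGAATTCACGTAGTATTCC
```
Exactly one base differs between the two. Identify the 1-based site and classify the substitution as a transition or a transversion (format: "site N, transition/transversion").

site 16, transversion

The sequences differ only at site 16: G→C (purine→pyrimidine), a transversion.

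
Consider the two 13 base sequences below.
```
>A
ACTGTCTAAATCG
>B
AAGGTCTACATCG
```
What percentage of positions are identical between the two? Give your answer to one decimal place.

76.9%

3 positions differ (2, 3, 9), so 10 of 13 match: 10/13 = 76.92%.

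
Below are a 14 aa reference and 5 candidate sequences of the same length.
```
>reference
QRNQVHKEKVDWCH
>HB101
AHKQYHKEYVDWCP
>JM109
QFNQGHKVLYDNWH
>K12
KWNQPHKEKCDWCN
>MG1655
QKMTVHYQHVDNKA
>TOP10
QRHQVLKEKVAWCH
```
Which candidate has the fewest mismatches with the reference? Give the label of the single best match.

TOP10

HB101 differs at 6 residues; JM109 differs at 7 residues; K12 differs at 5 residues; MG1655 differs at 9 residues; TOP10 differs at 3 residues. The closest is TOP10.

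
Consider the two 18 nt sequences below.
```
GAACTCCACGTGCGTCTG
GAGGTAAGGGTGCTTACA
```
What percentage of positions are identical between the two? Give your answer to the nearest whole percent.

10 positions differ (3, 4, 6, 7, 8, 9, 14, 16, 17, 18), so 8 of 18 match: 8/18 = 44.44%.

44%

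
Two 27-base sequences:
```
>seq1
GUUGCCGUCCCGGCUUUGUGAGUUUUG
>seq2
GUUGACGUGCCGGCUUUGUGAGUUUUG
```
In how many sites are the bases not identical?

2

Comparing position by position, 2 sites differ: 5 (C/A), 9 (C/G).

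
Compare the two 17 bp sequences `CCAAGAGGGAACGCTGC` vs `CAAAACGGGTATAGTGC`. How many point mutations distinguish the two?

7

The sequences differ at bases 2, 5, 6, 10, 12, 13, 14 (1-based) — 7 in total.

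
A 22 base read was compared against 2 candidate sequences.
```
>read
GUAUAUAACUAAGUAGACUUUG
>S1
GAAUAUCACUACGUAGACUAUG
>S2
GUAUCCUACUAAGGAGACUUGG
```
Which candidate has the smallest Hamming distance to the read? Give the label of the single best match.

S1

Hamming distances to read — S1: 4; S2: 5.
Smallest is S1 with 4 mismatches.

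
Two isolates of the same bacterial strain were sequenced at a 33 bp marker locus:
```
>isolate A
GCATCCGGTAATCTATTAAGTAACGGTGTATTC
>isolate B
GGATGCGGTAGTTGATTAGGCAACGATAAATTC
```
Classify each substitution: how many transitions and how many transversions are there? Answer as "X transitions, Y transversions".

Mismatches (1-based):
position 2: C→G (pyrimidine→purine, transversion)
position 5: C→G (pyrimidine→purine, transversion)
position 11: A→G (purine→purine, transition)
position 13: C→T (pyrimidine→pyrimidine, transition)
position 14: T→G (pyrimidine→purine, transversion)
position 19: A→G (purine→purine, transition)
position 21: T→C (pyrimidine→pyrimidine, transition)
position 26: G→A (purine→purine, transition)
position 28: G→A (purine→purine, transition)
position 29: T→A (pyrimidine→purine, transversion)

6 transitions, 4 transversions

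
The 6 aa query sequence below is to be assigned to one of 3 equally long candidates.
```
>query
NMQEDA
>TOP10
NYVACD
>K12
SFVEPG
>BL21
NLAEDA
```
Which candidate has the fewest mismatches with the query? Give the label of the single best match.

Hamming distances to query — TOP10: 5; K12: 5; BL21: 2.
Smallest is BL21 with 2 mismatches.

BL21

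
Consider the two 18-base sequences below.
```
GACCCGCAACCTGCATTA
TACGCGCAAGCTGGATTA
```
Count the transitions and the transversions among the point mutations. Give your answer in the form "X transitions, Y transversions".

0 transitions, 4 transversions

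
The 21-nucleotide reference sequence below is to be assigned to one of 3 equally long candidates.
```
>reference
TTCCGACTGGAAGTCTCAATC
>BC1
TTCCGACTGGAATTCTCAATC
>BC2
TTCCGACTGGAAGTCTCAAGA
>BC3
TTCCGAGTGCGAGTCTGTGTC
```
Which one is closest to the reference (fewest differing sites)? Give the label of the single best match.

BC1

BC1 differs at 1 site; BC2 differs at 2 sites; BC3 differs at 6 sites. The closest is BC1.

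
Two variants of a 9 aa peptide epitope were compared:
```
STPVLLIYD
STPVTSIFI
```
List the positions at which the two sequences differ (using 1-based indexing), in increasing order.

Differences at position 5 (L→T), position 6 (L→S), position 8 (Y→F), position 9 (D→I).

5, 6, 8, 9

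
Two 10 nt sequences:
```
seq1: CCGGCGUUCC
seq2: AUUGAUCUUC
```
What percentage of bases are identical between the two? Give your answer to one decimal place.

30.0%

Mismatches at positions 1, 2, 3, 5, 6, 7, 9 (1-based): 7 of 10.
Identical positions: 3/10 = 30% → 30.0%.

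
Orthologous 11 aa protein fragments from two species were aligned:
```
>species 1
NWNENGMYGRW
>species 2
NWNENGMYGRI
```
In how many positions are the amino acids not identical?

Mismatches (1-based): position 11: W→I.

1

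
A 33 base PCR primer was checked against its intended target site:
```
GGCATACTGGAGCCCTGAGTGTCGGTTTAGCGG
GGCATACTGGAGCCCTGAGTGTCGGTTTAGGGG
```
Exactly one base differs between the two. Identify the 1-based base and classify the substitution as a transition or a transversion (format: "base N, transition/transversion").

base 31, transversion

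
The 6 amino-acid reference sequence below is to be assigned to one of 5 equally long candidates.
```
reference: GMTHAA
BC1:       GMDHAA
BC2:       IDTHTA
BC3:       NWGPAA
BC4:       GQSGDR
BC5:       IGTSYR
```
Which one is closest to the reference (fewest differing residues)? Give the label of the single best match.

BC1 differs at 1 residue; BC2 differs at 3 residues; BC3 differs at 4 residues; BC4 differs at 5 residues; BC5 differs at 5 residues. The closest is BC1.

BC1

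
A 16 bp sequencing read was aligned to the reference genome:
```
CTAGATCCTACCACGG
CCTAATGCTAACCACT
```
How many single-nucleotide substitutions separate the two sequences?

9

Comparing position by position, 9 bases differ: 2 (T/C), 3 (A/T), 4 (G/A), 7 (C/G), 11 (C/A), 13 (A/C), 14 (C/A), 15 (G/C), 16 (G/T).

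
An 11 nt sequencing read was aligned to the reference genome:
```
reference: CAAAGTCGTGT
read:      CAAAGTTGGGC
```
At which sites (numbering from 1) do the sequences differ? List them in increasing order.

7, 9, 11

Scanning 1-based: 7: C/T; 9: T/G; 11: T/C.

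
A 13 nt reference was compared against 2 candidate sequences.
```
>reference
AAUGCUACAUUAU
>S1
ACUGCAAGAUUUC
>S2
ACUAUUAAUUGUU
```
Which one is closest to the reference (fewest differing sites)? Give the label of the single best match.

S1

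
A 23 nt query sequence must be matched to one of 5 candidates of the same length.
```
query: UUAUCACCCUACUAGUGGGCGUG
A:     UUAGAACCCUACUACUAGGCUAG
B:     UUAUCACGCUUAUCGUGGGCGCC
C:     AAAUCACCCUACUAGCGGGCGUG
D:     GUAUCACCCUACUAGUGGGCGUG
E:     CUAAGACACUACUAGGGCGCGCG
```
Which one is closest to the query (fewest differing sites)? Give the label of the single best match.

Hamming distances to query — A: 6; B: 6; C: 3; D: 1; E: 7.
Smallest is D with 1 mismatch.

D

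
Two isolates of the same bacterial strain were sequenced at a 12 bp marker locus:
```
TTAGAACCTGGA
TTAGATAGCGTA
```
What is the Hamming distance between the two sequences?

Mismatches (1-based): base 6: A→T; base 7: C→A; base 8: C→G; base 9: T→C; base 11: G→T.

5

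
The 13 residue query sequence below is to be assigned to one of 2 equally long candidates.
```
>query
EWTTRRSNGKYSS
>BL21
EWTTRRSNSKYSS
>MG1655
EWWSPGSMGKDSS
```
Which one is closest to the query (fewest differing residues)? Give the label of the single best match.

BL21

BL21 differs at 1 residue; MG1655 differs at 6 residues. The closest is BL21.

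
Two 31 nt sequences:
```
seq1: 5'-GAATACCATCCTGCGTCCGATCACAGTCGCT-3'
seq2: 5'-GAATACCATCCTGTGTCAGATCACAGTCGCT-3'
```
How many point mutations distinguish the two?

2

The sequences differ at positions 14, 18 (1-based) — 2 in total.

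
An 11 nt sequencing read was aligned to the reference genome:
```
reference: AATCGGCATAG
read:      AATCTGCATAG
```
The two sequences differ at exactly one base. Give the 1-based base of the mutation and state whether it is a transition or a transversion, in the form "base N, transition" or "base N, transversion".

Base 5 changes G→T. G is a purine and T is a pyrimidine, so this is a transversion.

base 5, transversion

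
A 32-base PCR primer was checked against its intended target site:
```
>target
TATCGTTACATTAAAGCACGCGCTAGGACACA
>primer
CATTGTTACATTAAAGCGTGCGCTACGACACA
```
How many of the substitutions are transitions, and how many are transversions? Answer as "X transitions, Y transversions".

Transitions (purine↔purine or pyrimidine↔pyrimidine): 1 T→C, 4 C→T, 18 A→G, 19 C→T.
Transversions (purine↔pyrimidine): 26 G→C.

4 transitions, 1 transversion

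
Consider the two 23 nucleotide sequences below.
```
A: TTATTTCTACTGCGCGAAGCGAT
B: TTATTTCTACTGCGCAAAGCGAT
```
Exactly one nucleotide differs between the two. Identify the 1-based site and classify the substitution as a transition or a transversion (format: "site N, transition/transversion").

site 16, transition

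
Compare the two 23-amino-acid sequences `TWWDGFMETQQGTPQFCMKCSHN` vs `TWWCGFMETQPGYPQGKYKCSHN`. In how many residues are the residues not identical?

Comparing position by position, 6 residues differ: 4 (D/C), 11 (Q/P), 13 (T/Y), 16 (F/G), 17 (C/K), 18 (M/Y).

6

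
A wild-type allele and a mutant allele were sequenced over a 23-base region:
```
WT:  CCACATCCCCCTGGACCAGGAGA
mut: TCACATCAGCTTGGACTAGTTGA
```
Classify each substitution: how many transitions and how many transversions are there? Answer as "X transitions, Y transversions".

Transitions (purine↔purine or pyrimidine↔pyrimidine): 1 C→T, 11 C→T, 17 C→T.
Transversions (purine↔pyrimidine): 8 C→A, 9 C→G, 20 G→T, 21 A→T.

3 transitions, 4 transversions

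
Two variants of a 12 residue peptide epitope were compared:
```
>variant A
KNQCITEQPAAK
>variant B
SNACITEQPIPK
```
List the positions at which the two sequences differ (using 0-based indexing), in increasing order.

Differences at position 0 (K→S), position 2 (Q→A), position 9 (A→I), position 10 (A→P).

0, 2, 9, 10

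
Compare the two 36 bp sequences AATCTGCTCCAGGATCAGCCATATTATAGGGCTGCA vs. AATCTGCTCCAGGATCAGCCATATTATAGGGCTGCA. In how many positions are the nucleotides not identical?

0

No positions differ; the sequences are identical.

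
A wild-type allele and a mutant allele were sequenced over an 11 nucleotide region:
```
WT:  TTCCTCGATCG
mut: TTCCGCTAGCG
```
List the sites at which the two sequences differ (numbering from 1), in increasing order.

Scanning 1-based: 5: T/G; 7: G/T; 9: T/G.

5, 7, 9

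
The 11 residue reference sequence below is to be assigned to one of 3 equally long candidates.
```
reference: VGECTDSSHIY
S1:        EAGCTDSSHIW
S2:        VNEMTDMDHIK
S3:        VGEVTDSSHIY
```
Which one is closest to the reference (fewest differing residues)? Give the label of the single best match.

Hamming distances to reference — S1: 4; S2: 5; S3: 1.
Smallest is S3 with 1 mismatch.

S3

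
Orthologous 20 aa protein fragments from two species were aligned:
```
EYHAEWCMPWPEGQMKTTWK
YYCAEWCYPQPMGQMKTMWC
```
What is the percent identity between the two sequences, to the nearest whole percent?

7 positions differ (1, 3, 8, 10, 12, 18, 20), so 13 of 20 match: 13/20 = 65%.

65%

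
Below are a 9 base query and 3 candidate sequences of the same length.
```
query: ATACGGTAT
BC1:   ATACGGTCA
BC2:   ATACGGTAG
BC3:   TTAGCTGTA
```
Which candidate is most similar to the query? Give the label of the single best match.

BC2

BC1 differs at 2 bases; BC2 differs at 1 base; BC3 differs at 7 bases. The closest is BC2.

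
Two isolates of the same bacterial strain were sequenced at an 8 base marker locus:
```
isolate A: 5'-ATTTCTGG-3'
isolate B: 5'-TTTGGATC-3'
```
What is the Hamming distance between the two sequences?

Mismatches (1-based): base 1: A→T; base 4: T→G; base 5: C→G; base 6: T→A; base 7: G→T; base 8: G→C.

6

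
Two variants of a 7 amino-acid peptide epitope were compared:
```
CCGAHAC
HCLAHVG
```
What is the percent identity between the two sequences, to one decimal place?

42.9%

Mismatches at positions 1, 3, 6, 7 (1-based): 4 of 7.
Identical positions: 3/7 = 42.86% → 42.9%.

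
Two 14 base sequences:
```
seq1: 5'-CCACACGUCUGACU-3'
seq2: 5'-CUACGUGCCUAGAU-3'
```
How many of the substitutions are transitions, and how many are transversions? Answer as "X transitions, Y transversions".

6 transitions, 1 transversion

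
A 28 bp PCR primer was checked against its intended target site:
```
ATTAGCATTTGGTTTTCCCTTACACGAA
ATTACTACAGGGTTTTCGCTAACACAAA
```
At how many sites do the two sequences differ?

Comparing position by position, 8 sites differ: 5 (G/C), 6 (C/T), 8 (T/C), 9 (T/A), 10 (T/G), 18 (C/G), 21 (T/A), 26 (G/A).

8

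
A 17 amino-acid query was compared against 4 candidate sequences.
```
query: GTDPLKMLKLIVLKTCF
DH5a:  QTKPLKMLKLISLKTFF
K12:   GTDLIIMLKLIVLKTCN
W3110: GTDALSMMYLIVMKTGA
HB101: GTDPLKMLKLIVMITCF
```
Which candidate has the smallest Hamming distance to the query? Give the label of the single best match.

HB101

DH5a differs at 4 positions; K12 differs at 4 positions; W3110 differs at 7 positions; HB101 differs at 2 positions. The closest is HB101.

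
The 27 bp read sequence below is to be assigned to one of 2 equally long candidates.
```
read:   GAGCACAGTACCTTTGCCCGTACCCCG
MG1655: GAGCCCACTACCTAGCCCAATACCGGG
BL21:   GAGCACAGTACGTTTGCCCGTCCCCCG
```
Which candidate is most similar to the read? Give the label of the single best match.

MG1655 differs at 9 positions; BL21 differs at 2 positions. The closest is BL21.

BL21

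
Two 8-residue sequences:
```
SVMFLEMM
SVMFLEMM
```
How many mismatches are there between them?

0

No positions differ; the sequences are identical.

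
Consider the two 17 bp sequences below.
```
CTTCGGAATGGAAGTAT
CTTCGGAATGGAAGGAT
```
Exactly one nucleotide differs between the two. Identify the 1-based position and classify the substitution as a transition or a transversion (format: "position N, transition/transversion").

The sequences differ only at position 15: T→G (pyrimidine→purine), a transversion.

position 15, transversion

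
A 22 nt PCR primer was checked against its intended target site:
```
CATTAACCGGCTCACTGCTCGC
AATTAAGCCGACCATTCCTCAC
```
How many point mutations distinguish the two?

The sequences differ at positions 1, 7, 9, 11, 12, 15, 17, 21 (1-based) — 8 in total.

8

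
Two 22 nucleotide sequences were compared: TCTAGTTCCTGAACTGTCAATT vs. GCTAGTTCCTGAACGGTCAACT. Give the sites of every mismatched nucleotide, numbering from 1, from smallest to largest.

1, 15, 21

Differences at site 1 (T→G), site 15 (T→G), site 21 (T→C).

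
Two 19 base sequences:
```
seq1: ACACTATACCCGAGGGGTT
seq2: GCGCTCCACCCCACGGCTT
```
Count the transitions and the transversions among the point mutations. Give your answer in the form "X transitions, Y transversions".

3 transitions, 4 transversions

Mismatches (1-based):
base 1: A→G (purine→purine, transition)
base 3: A→G (purine→purine, transition)
base 6: A→C (purine→pyrimidine, transversion)
base 7: T→C (pyrimidine→pyrimidine, transition)
base 12: G→C (purine→pyrimidine, transversion)
base 14: G→C (purine→pyrimidine, transversion)
base 17: G→C (purine→pyrimidine, transversion)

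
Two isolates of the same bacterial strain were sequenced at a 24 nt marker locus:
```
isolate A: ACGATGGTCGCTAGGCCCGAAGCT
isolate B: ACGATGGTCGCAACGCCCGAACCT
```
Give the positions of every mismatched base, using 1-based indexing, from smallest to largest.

12, 14, 22

Differences at position 12 (T→A), position 14 (G→C), position 22 (G→C).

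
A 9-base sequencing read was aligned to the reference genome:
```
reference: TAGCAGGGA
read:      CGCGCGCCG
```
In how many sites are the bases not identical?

8

Comparing position by position, 8 sites differ: 1 (T/C), 2 (A/G), 3 (G/C), 4 (C/G), 5 (A/C), 7 (G/C), 8 (G/C), 9 (A/G).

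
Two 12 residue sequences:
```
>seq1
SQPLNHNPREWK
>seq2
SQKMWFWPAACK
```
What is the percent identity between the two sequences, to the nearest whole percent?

33%

8 positions differ (3, 4, 5, 6, 7, 9, 10, 11), so 4 of 12 match: 4/12 = 33.33%.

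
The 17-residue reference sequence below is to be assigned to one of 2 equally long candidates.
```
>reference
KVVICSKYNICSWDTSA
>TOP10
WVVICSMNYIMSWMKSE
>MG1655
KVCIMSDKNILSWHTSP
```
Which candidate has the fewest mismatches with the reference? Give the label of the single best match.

MG1655

TOP10 differs at 8 residues; MG1655 differs at 7 residues. The closest is MG1655.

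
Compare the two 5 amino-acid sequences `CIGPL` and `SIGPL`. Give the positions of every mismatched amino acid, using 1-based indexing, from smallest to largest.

1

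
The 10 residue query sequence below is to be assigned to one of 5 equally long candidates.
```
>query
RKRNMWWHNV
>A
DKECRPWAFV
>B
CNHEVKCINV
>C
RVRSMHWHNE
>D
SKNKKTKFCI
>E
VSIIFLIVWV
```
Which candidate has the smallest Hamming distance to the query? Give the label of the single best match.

C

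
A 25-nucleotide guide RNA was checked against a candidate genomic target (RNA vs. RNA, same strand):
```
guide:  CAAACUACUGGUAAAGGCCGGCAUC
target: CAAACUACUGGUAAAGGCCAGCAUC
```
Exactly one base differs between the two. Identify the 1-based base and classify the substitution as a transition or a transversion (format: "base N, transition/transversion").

Base 20 changes G→A. G is a purine and A is a purine, so this is a transition.

base 20, transition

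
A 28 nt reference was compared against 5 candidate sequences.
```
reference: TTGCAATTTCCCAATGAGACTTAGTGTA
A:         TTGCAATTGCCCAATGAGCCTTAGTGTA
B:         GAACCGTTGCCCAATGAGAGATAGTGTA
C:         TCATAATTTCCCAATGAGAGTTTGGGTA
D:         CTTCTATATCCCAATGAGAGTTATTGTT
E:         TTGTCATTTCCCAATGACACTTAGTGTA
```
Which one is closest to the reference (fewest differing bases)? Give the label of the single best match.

A

Hamming distances to reference — A: 2; B: 8; C: 6; D: 7; E: 3.
Smallest is A with 2 mismatches.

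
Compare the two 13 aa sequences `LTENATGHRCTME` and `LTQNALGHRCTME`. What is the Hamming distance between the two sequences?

Comparing position by position, 2 residues differ: 3 (E/Q), 6 (T/L).

2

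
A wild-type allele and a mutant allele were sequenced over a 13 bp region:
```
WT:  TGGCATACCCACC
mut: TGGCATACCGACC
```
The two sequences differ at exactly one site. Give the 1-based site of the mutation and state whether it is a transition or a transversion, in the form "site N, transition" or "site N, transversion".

The sequences differ only at site 10: C→G (pyrimidine→purine), a transversion.

site 10, transversion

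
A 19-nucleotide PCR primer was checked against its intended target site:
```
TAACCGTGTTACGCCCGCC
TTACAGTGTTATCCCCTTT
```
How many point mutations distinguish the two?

7

The sequences differ at positions 2, 5, 12, 13, 17, 18, 19 (1-based) — 7 in total.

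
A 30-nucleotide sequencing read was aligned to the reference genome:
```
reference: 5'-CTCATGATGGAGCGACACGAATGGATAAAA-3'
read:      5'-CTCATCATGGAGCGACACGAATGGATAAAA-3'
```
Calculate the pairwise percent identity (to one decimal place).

96.7%

1 position differs (6), so 29 of 30 match: 29/30 = 96.67%.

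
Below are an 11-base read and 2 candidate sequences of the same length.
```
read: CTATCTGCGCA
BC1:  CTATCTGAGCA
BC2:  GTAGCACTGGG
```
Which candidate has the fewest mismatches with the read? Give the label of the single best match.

BC1 differs at 1 site; BC2 differs at 7 sites. The closest is BC1.

BC1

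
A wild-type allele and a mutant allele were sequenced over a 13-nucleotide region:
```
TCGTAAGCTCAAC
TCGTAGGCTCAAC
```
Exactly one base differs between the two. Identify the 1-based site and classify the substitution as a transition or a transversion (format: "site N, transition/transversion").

The sequences differ only at site 6: A→G (purine→purine), a transition.

site 6, transition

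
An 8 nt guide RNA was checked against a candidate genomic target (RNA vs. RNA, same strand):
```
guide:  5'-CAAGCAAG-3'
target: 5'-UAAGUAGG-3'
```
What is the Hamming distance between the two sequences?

Comparing position by position, 3 sites differ: 1 (C/U), 5 (C/U), 7 (A/G).

3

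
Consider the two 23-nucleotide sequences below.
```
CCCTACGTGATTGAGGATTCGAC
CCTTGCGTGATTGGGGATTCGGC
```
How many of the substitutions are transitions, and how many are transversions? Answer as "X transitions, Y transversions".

4 transitions, 0 transversions

Transitions (purine↔purine or pyrimidine↔pyrimidine): 3 C→T, 5 A→G, 14 A→G, 22 A→G.
Transversions (purine↔pyrimidine): none.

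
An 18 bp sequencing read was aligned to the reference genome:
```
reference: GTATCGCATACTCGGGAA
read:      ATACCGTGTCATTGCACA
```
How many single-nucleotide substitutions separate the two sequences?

10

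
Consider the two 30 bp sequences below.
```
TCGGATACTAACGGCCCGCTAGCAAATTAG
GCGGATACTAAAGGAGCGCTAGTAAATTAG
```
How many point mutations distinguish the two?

The sequences differ at positions 1, 12, 15, 16, 23 (1-based) — 5 in total.

5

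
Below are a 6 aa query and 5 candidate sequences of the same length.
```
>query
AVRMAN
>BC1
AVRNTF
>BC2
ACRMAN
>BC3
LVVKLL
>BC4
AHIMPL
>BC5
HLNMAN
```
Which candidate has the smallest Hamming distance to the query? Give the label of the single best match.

BC2

Hamming distances to query — BC1: 3; BC2: 1; BC3: 5; BC4: 4; BC5: 3.
Smallest is BC2 with 1 mismatch.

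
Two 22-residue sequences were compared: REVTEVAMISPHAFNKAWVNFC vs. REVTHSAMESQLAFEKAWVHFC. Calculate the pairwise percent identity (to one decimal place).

7 positions differ (5, 6, 9, 11, 12, 15, 20), so 15 of 22 match: 15/22 = 68.18%.

68.2%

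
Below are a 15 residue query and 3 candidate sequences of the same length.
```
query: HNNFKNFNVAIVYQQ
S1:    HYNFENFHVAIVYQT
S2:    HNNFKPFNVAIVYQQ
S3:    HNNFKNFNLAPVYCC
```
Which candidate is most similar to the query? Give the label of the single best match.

S1 differs at 4 positions; S2 differs at 1 position; S3 differs at 4 positions. The closest is S2.

S2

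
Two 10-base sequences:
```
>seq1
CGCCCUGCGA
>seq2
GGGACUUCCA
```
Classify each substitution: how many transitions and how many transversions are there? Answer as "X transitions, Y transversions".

Transitions (purine↔purine or pyrimidine↔pyrimidine): none.
Transversions (purine↔pyrimidine): 1 C→G, 3 C→G, 4 C→A, 7 G→U, 9 G→C.

0 transitions, 5 transversions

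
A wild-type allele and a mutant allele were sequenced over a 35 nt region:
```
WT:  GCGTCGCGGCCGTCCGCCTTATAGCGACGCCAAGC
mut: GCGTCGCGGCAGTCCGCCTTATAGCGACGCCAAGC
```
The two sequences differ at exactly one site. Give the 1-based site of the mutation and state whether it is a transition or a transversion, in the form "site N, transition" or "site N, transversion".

Site 11 changes C→A. C is a pyrimidine and A is a purine, so this is a transversion.

site 11, transversion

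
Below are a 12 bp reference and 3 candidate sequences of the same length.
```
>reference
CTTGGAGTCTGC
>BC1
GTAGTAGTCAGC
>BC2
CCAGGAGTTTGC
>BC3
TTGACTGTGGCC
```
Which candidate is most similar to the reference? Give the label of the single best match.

BC1 differs at 4 sites; BC2 differs at 3 sites; BC3 differs at 8 sites. The closest is BC2.

BC2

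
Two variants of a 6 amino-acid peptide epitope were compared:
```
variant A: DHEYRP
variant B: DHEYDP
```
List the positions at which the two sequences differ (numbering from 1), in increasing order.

5

Differences at position 5 (R→D).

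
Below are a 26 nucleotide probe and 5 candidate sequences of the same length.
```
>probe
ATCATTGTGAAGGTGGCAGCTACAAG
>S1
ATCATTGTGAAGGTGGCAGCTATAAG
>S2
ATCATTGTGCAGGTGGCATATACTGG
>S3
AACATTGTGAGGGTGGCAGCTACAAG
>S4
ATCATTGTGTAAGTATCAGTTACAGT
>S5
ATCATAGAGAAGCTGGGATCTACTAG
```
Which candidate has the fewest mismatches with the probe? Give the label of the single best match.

Hamming distances to probe — S1: 1; S2: 5; S3: 2; S4: 7; S5: 6.
Smallest is S1 with 1 mismatch.

S1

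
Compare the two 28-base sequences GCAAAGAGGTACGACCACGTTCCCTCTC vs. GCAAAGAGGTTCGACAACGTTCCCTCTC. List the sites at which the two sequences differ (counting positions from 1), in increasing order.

11, 16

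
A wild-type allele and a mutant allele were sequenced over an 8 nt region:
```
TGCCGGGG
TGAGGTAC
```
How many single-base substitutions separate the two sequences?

Mismatches (1-based): site 3: C→A; site 4: C→G; site 6: G→T; site 7: G→A; site 8: G→C.

5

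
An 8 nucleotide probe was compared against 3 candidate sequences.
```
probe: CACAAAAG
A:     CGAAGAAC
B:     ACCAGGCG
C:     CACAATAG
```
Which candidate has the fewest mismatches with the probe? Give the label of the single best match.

A differs at 4 positions; B differs at 5 positions; C differs at 1 position. The closest is C.

C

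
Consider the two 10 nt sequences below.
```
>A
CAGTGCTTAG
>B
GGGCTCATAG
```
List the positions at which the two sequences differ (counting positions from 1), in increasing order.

Scanning 1-based: 1: C/G; 2: A/G; 4: T/C; 5: G/T; 7: T/A.

1, 2, 4, 5, 7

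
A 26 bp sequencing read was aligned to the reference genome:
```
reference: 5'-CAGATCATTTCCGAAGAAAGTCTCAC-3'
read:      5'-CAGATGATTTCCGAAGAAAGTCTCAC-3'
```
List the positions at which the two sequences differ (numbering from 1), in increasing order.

Scanning 1-based: 6: C/G.

6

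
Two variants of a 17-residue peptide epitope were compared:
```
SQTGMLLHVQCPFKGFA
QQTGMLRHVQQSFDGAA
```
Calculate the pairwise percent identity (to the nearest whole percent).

6 positions differ (1, 7, 11, 12, 14, 16), so 11 of 17 match: 11/17 = 64.71%.

65%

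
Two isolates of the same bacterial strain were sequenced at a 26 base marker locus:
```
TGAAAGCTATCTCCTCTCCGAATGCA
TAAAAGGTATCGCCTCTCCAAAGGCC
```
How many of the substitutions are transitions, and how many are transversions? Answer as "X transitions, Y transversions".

2 transitions, 4 transversions

Mismatches (1-based):
position 2: G→A (purine→purine, transition)
position 7: C→G (pyrimidine→purine, transversion)
position 12: T→G (pyrimidine→purine, transversion)
position 20: G→A (purine→purine, transition)
position 23: T→G (pyrimidine→purine, transversion)
position 26: A→C (purine→pyrimidine, transversion)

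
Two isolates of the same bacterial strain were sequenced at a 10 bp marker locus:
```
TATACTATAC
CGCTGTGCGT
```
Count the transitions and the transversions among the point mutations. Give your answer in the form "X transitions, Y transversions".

7 transitions, 2 transversions

Mismatches (1-based):
site 1: T→C (pyrimidine→pyrimidine, transition)
site 2: A→G (purine→purine, transition)
site 3: T→C (pyrimidine→pyrimidine, transition)
site 4: A→T (purine→pyrimidine, transversion)
site 5: C→G (pyrimidine→purine, transversion)
site 7: A→G (purine→purine, transition)
site 8: T→C (pyrimidine→pyrimidine, transition)
site 9: A→G (purine→purine, transition)
site 10: C→T (pyrimidine→pyrimidine, transition)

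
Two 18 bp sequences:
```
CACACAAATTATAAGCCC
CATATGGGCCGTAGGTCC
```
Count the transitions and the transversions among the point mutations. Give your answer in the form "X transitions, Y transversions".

10 transitions, 0 transversions

Transitions (purine↔purine or pyrimidine↔pyrimidine): 3 C→T, 5 C→T, 6 A→G, 7 A→G, 8 A→G, 9 T→C, 10 T→C, 11 A→G, 14 A→G, 16 C→T.
Transversions (purine↔pyrimidine): none.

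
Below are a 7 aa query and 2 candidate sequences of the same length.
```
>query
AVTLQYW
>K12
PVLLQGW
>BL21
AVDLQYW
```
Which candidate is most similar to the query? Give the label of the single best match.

BL21

Hamming distances to query — K12: 3; BL21: 1.
Smallest is BL21 with 1 mismatch.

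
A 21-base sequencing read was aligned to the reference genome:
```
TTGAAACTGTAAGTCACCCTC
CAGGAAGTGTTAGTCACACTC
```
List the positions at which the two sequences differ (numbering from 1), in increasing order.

Differences at position 1 (T→C), position 2 (T→A), position 4 (A→G), position 7 (C→G), position 11 (A→T), position 18 (C→A).

1, 2, 4, 7, 11, 18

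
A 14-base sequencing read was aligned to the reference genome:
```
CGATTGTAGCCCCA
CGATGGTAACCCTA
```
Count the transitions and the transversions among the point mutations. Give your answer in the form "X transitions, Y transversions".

2 transitions, 1 transversion

Mismatches (1-based):
site 5: T→G (pyrimidine→purine, transversion)
site 9: G→A (purine→purine, transition)
site 13: C→T (pyrimidine→pyrimidine, transition)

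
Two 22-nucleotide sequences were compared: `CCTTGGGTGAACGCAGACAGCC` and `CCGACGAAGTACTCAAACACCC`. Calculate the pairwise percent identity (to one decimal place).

59.1%

Mismatches at positions 3, 4, 5, 7, 8, 10, 13, 16, 20 (1-based): 9 of 22.
Identical positions: 13/22 = 59.09% → 59.1%.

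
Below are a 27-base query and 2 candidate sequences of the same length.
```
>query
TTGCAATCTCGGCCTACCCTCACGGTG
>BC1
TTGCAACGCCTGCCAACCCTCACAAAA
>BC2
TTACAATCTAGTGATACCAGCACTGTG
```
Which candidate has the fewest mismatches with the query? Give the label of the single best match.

BC2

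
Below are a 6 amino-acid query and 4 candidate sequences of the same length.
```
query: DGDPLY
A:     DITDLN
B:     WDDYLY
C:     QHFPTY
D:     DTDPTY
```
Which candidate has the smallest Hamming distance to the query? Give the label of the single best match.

D

A differs at 4 positions; B differs at 3 positions; C differs at 4 positions; D differs at 2 positions. The closest is D.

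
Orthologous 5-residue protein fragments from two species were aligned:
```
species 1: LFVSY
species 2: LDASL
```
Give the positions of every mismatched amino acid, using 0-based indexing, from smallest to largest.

Scanning 0-based: 1: F/D; 2: V/A; 4: Y/L.

1, 2, 4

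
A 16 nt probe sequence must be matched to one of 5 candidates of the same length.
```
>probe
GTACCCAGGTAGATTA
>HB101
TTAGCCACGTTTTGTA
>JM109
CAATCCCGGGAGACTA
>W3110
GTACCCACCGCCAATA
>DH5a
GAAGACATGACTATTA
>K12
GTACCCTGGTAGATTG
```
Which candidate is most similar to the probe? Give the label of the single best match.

K12

Hamming distances to probe — HB101: 7; JM109: 6; W3110: 6; DH5a: 7; K12: 2.
Smallest is K12 with 2 mismatches.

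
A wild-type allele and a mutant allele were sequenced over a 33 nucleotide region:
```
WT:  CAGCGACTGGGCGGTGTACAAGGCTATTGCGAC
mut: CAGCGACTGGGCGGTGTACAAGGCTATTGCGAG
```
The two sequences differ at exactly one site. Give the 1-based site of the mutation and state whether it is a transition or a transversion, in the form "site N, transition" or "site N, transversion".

site 33, transversion

The sequences differ only at site 33: C→G (pyrimidine→purine), a transversion.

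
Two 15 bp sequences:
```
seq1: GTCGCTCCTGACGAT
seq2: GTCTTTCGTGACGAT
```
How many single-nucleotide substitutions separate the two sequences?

3

Mismatches (1-based): position 4: G→T; position 5: C→T; position 8: C→G.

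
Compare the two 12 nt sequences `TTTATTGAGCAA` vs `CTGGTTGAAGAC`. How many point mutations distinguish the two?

Mismatches (1-based): site 1: T→C; site 3: T→G; site 4: A→G; site 9: G→A; site 10: C→G; site 12: A→C.

6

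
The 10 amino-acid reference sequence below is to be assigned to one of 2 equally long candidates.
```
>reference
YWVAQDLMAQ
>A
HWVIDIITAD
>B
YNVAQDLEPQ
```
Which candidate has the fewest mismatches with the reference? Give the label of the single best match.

B

A differs at 7 positions; B differs at 3 positions. The closest is B.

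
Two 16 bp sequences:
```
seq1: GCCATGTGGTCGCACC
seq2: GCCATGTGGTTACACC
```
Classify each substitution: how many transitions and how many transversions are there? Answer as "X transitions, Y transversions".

2 transitions, 0 transversions

Transitions (purine↔purine or pyrimidine↔pyrimidine): 11 C→T, 12 G→A.
Transversions (purine↔pyrimidine): none.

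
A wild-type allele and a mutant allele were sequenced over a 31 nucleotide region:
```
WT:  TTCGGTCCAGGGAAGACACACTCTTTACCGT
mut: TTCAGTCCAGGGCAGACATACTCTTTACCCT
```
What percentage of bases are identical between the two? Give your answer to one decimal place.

87.1%

4 positions differ (4, 13, 19, 30), so 27 of 31 match: 27/31 = 87.1%.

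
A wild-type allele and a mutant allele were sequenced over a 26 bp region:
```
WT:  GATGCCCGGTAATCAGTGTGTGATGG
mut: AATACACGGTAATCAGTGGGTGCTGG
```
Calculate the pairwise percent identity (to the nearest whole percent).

81%

5 positions differ (1, 4, 6, 19, 23), so 21 of 26 match: 21/26 = 80.77%.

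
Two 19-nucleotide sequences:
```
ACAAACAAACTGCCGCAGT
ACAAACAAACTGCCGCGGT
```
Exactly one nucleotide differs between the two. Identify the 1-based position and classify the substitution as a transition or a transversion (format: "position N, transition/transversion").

The sequences differ only at position 17: A→G (purine→purine), a transition.

position 17, transition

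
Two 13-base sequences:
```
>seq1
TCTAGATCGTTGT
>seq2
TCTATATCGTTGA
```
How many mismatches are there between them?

Mismatches (1-based): base 5: G→T; base 13: T→A.

2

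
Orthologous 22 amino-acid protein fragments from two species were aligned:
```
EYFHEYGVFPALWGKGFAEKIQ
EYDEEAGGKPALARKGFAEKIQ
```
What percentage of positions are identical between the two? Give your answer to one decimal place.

68.2%

Mismatches at positions 3, 4, 6, 8, 9, 13, 14 (1-based): 7 of 22.
Identical positions: 15/22 = 68.18% → 68.2%.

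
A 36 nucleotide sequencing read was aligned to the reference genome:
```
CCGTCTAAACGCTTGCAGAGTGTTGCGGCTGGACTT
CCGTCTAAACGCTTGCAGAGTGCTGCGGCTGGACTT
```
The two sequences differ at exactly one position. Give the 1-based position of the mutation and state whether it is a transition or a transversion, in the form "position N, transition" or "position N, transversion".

The sequences differ only at position 23: T→C (pyrimidine→pyrimidine), a transition.

position 23, transition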